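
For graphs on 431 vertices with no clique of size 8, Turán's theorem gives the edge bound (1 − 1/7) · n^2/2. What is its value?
Turán density bound = (6/7) · 431^2/2 = 557283/7 ≈ 79611.8571

Turán's theorem: ex(n, K_{r+1}) is achieved by the complete r-partite Turán graph T(n, r) with parts as balanced as possible, and is at most (1 − 1/r) · n^2/2. For r = 7, n = 431: the density bound is (6/7) · 185761/2 = 557283/7 ≈ 79611.8571. The integer-valued extremum is e(T(431, 7)) = 79611, which is strictly less than the density bound 557283/7 since 7 ∤ 431 (the parts of T(431, 7) cannot all be equal).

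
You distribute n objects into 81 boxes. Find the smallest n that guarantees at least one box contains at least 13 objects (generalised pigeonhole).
n = (13 − 1)·81 + 1 = 973

By the generalised pigeonhole principle, to guarantee some box contains ≥ r objects we need more than (r − 1) · k objects total. Threshold: n = (r − 1) · k + 1. With r = 13 and k = 81: n = 12 · 81 + 1 = 972 + 1 = 973. For n = 972 = 12 · 81, we can put exactly 12 objects in every box, avoiding 13 in any single one — so 973 is tight.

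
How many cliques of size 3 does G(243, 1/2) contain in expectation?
E[# K_3] = C(243, 3) · (1/2)^C(3, 2) = 2362041 / 2^3 = 295255.125

For each 3-subset S of vertices (there are C(243, 3) = 2362041 such S), let X_S = 1 if S induces a K_3 (all C(3, 2) = 3 edges present). Then P(X_S = 1) = (1/2)^3 = 1/8. By linearity of expectation, E[# K_3] = C(243, 3) · (1/2)^3 = 2362041 / 8 = 295255.125.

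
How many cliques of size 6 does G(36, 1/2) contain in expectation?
E[# K_6] = C(36, 6) · (1/2)^C(6, 2) = 1947792 / 2^15 = 121737/2048 ≈ 59.441895

For each 6-subset S of vertices (there are C(36, 6) = 1947792 such S), let X_S = 1 if S induces a K_6 (all C(6, 2) = 15 edges present). Then P(X_S = 1) = (1/2)^15 = 1/32768. By linearity of expectation, E[# K_6] = C(36, 6) · (1/2)^15 = 1947792 / 32768 = 121737/2048 ≈ 59.441895.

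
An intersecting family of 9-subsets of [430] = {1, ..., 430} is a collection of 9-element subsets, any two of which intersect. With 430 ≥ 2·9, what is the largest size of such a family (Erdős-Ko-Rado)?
max |F| = C(429, 8) = 26645606922506715

The Erdős-Ko-Rado theorem states: for n ≥ 2k, an intersecting family of k-subsets of an n-element set has size at most C(n − 1, k − 1), with equality for 'star' families {A ⊆ [n] : |A| = k, i ∈ A} (fix an element i). For n = 430, k = 9: C(429, 8) = 26645606922506715.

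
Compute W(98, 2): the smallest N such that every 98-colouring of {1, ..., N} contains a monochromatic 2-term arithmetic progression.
W(98, 2) = 98 + 1 = 99

A 2-term AP is any pair of integers, so a monochromatic 2-AP exists iff some colour is used at least twice. With 98 colours, the colouring i ↦ i on {1, ..., 98} uses each colour once, avoiding any monochromatic pair, so W(98, 2) > 98. For {1, ..., 99}, pigeonhole forces two integers of the same colour, which form a monochromatic 2-AP. Hence W(98, 2) = 99.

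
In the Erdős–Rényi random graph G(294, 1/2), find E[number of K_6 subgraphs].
E[# K_6] = C(294, 6) · (1/2)^C(6, 2) = 852028526377 / 2^15 ≈ 26001847.118439

For each 6-subset S of vertices (there are C(294, 6) = 852028526377 such S), let X_S = 1 if S induces a K_6 (all C(6, 2) = 15 edges present). Then P(X_S = 1) = (1/2)^15 = 1/32768. By linearity of expectation, E[# K_6] = C(294, 6) · (1/2)^15 = 852028526377 / 32768 ≈ 26001847.118439.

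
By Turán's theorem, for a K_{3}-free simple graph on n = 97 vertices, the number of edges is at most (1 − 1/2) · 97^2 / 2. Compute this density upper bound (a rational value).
Turán density bound = (1/2) · 97^2/2 = 9409/4 ≈ 2352.25

Turán's theorem: ex(n, K_{r+1}) is achieved by the complete r-partite Turán graph T(n, r) with parts as balanced as possible, and is at most (1 − 1/r) · n^2/2. For r = 2, n = 97: the density bound is (1/2) · 9409/2 = 9409/4 ≈ 2352.25. The integer-valued extremum is e(T(97, 2)) = 2352, which is strictly less than the density bound 9409/4 since 2 ∤ 97 (the parts of T(97, 2) cannot all be equal).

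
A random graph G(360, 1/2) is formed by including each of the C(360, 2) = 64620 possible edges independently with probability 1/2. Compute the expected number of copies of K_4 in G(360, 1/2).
E[# K_4] = C(360, 4) · (1/2)^C(4, 2) = 688235310 / 2^6 = 344117655/32 = 10753676.71875

For each 4-subset S of vertices (there are C(360, 4) = 688235310 such S), let X_S = 1 if S induces a K_4 (all C(4, 2) = 6 edges present). Then P(X_S = 1) = (1/2)^6 = 1/64. By linearity of expectation, E[# K_4] = C(360, 4) · (1/2)^6 = 688235310 / 64 = 344117655/32 = 10753676.71875.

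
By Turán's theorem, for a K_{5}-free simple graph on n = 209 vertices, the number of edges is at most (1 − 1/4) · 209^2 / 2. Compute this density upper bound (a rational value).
Turán density bound = (3/4) · 209^2/2 = 131043/8 ≈ 16380.375

Turán's theorem: ex(n, K_{r+1}) is achieved by the complete r-partite Turán graph T(n, r) with parts as balanced as possible, and is at most (1 − 1/r) · n^2/2. For r = 4, n = 209: the density bound is (3/4) · 43681/2 = 131043/8 ≈ 16380.375. The integer-valued extremum is e(T(209, 4)) = 16380, which is strictly less than the density bound 131043/8 since 4 ∤ 209 (the parts of T(209, 4) cannot all be equal).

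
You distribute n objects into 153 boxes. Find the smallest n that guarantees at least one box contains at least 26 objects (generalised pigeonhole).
n = (26 − 1)·153 + 1 = 3826

By the generalised pigeonhole principle, to guarantee some box contains ≥ r objects we need more than (r − 1) · k objects total. Threshold: n = (r − 1) · k + 1. With r = 26 and k = 153: n = 25 · 153 + 1 = 3825 + 1 = 3826. For n = 3825 = 25 · 153, we can put exactly 25 objects in every box, avoiding 26 in any single one — so 3826 is tight.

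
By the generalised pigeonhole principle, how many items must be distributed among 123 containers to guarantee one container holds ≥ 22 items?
n = (22 − 1)·123 + 1 = 2584

By the generalised pigeonhole principle, to guarantee some box contains ≥ r objects we need more than (r − 1) · k objects total. Threshold: n = (r − 1) · k + 1. With r = 22 and k = 123: n = 21 · 123 + 1 = 2583 + 1 = 2584. For n = 2583 = 21 · 123, we can put exactly 21 objects in every box, avoiding 22 in any single one — so 2584 is tight.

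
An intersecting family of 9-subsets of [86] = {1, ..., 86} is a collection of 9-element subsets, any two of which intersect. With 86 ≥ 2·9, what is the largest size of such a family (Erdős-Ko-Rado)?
max |F| = C(85, 8) = 48124511370

The Erdős-Ko-Rado theorem states: for n ≥ 2k, an intersecting family of k-subsets of an n-element set has size at most C(n − 1, k − 1), with equality for 'star' families {A ⊆ [n] : |A| = k, i ∈ A} (fix an element i). For n = 86, k = 9: C(85, 8) = 48124511370.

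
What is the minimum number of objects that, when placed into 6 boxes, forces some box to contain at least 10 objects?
n = (10 − 1)·6 + 1 = 55

By the generalised pigeonhole principle, to guarantee some box contains ≥ r objects we need more than (r − 1) · k objects total. Threshold: n = (r − 1) · k + 1. With r = 10 and k = 6: n = 9 · 6 + 1 = 54 + 1 = 55. For n = 54 = 9 · 6, we can put exactly 9 objects in every box, avoiding 10 in any single one — so 55 is tight.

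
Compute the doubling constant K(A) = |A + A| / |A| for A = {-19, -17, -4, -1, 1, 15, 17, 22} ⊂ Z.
K = |A + A| / |A| = 30/8 = 15/4

Enumerate A + A = {a + b : a, b ∈ A}. With |A| = 8, there are |A|^2 = 64 ordered sum pairs; collecting distinct values, A + A = {-38, -36, -34, -23, -21, -20, -18, -16, -8, -5, -4, -3, -2, 0, 2, 3, 5, 11, 13, 14, 16, 18, 21, 23, 30, 32, 34, 37, 39, 44}, so |A + A| = 30. Thus K = 30/8 = 15/4. For comparison, the minimum possible |A + A| over all 8-element sets is 2·8 − 1 = 15 (so min K = 15/8), attained only by arithmetic progressions.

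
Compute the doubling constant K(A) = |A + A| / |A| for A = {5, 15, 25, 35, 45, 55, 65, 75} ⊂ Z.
K = |A + A| / |A| = 15/8

Enumerate A + A = {a + b : a, b ∈ A}. With |A| = 8, there are |A|^2 = 64 ordered sum pairs; collecting distinct values, A + A = {10, 20, 30, 40, 50, 60, 70, 80, 90, 100, 110, 120, 130, 140, 150}, so |A + A| = 15. Thus K = 15/8. Here |A + A| = 2|A| − 1 = 15, the minimum possible — so K = 15/8 is minimal, which holds iff A is an arithmetic progression.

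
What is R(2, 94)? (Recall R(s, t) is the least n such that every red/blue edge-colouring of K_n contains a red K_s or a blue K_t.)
R(2, 94) = 94

R(2, k) = k for all k ≥ 2: in a 2-colouring of K_k, either some edge is red (a red K_2) or all edges are blue (a blue K_k). And K_{93} coloured all-blue has no blue K_94, so R(2, 94) > 93. Hence R(2, 94) = 94.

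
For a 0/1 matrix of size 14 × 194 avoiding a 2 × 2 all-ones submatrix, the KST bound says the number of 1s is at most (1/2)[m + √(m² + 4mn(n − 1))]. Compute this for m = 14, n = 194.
z(14, 194; 2, 2) ≤ (1/2)[14 + √(14² + 4·14·194·193)] = (1/2)[14 + √2096948] = 731.0421

Kővári–Sós–Turán: let r_1, ..., r_14 be the row sums and z = Σ r_i the total number of 1s. Each pair of columns can share at most one row with both entries 1 (else a 2×2 all-ones block appears), so Σ_i C(r_i, 2) ≤ C(194, 2) = 18721. By convexity Σ_i C(r_i, 2) ≥ 14·C(z/14, 2) = z(z − 14)/(2·14), giving z² − 14z − 14·194·193 ≤ 0 and hence z ≤ (1/2)[14 + √(196 + 4·524188)] = (1/2)[14 + √2096948] ≈ (1/2)(14 + 1448.0843) = 731.0421.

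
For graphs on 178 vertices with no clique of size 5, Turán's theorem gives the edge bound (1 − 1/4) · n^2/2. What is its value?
Turán density bound = (3/4) · 178^2/2 = 23763/2 ≈ 11881.5

Turán's theorem: ex(n, K_{r+1}) is achieved by the complete r-partite Turán graph T(n, r) with parts as balanced as possible, and is at most (1 − 1/r) · n^2/2. For r = 4, n = 178: the density bound is (3/4) · 31684/2 = 23763/2 ≈ 11881.5. The integer-valued extremum is e(T(178, 4)) = 11881, which is strictly less than the density bound 23763/2 since 4 ∤ 178 (the parts of T(178, 4) cannot all be equal).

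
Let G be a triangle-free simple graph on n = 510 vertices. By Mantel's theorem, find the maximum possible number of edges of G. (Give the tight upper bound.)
ex(510, K_3) = ⌊510^2/4⌋ = 65025

Mantel (1907): a triangle-free graph on n vertices has at most ⌊n^2/4⌋ edges, with equality for the complete bipartite graph K_{⌊n/2⌋, ⌈n/2⌉}. For n = 510: ⌊510^2/4⌋ = ⌊260100/4⌋ = 65025. The extremal graph is K_{255, 255}, which has 255·255 = 65025 edges.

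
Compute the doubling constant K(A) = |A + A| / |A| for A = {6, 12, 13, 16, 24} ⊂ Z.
K = |A + A| / |A| = 15/5 = 3

Enumerate A + A = {a + b : a, b ∈ A}. With |A| = 5, there are |A|^2 = 25 ordered sum pairs; collecting distinct values, A + A = {12, 18, 19, 22, 24, 25, 26, 28, 29, 30, 32, 36, 37, 40, 48}, so |A + A| = 15. Thus K = 15/5 = 3. For comparison, the minimum possible |A + A| over all 5-element sets is 2·5 − 1 = 9 (so min K = 9/5), attained only by arithmetic progressions.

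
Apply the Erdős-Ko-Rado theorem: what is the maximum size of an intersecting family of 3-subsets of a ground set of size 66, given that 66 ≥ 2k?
max |F| = C(65, 2) = 2080

The Erdős-Ko-Rado theorem states: for n ≥ 2k, an intersecting family of k-subsets of an n-element set has size at most C(n − 1, k − 1), with equality for 'star' families {A ⊆ [n] : |A| = k, i ∈ A} (fix an element i). For n = 66, k = 3: C(65, 2) = 2080.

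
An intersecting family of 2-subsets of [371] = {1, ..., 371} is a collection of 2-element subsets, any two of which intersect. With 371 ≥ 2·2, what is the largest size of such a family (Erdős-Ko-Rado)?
max |F| = C(370, 1) = 370

Erdős-Ko-Rado (1961): when n ≥ 2k, max |F| = C(n−1, k−1). The bound is attained by the star {A : i ∈ A} for any fixed i ∈ [n]. Here C(371−1, 2−1) = C(370, 1) = 370.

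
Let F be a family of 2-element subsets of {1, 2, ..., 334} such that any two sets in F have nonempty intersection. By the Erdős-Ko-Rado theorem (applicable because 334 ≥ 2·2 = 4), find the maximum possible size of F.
max |F| = C(333, 1) = 333

The Erdős-Ko-Rado theorem states: for n ≥ 2k, an intersecting family of k-subsets of an n-element set has size at most C(n − 1, k − 1), with equality for 'star' families {A ⊆ [n] : |A| = k, i ∈ A} (fix an element i). For n = 334, k = 2: C(333, 1) = 333.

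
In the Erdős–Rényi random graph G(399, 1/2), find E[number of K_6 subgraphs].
E[# K_6] = C(399, 6) · (1/2)^C(6, 2) = 5396379471021 / 2^15 ≈ 164684432.099030

For each 6-subset S of vertices (there are C(399, 6) = 5396379471021 such S), let X_S = 1 if S induces a K_6 (all C(6, 2) = 15 edges present). Then P(X_S = 1) = (1/2)^15 = 1/32768. By linearity of expectation, E[# K_6] = C(399, 6) · (1/2)^15 = 5396379471021 / 32768 ≈ 164684432.099030.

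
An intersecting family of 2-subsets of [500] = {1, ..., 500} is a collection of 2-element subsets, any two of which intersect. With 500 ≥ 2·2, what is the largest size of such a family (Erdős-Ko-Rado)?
max |F| = C(499, 1) = 499

The Erdős-Ko-Rado theorem states: for n ≥ 2k, an intersecting family of k-subsets of an n-element set has size at most C(n − 1, k − 1), with equality for 'star' families {A ⊆ [n] : |A| = k, i ∈ A} (fix an element i). For n = 500, k = 2: C(499, 1) = 499.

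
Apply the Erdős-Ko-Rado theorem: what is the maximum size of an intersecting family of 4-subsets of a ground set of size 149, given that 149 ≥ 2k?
max |F| = C(148, 3) = 529396

Erdős-Ko-Rado (1961): when n ≥ 2k, max |F| = C(n−1, k−1). The bound is attained by the star {A : i ∈ A} for any fixed i ∈ [n]. Here C(149−1, 4−1) = C(148, 3) = 529396.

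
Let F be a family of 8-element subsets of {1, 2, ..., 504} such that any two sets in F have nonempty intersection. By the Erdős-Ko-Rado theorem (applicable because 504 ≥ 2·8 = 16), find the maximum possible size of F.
max |F| = C(503, 7) = 1550012402008925

The Erdős-Ko-Rado theorem states: for n ≥ 2k, an intersecting family of k-subsets of an n-element set has size at most C(n − 1, k − 1), with equality for 'star' families {A ⊆ [n] : |A| = k, i ∈ A} (fix an element i). For n = 504, k = 8: C(503, 7) = 1550012402008925.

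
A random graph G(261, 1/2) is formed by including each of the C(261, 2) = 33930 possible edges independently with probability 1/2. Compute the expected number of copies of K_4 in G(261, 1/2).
E[# K_4] = C(261, 4) · (1/2)^C(4, 2) = 188939205 / 2^6 = 2952175.078125

For each 4-subset S of vertices (there are C(261, 4) = 188939205 such S), let X_S = 1 if S induces a K_4 (all C(4, 2) = 6 edges present). Then P(X_S = 1) = (1/2)^6 = 1/64. By linearity of expectation, E[# K_4] = C(261, 4) · (1/2)^6 = 188939205 / 64 = 2952175.078125.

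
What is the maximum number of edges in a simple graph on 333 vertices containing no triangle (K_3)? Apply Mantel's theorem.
ex(333, K_3) = ⌊333^2/4⌋ = 27722

Mantel (1907): a triangle-free graph on n vertices has at most ⌊n^2/4⌋ edges, with equality for the complete bipartite graph K_{⌊n/2⌋, ⌈n/2⌉}. For n = 333: ⌊333^2/4⌋ = ⌊110889/4⌋ = 27722. The extremal graph is K_{166, 167}, which has 166·167 = 27722 edges.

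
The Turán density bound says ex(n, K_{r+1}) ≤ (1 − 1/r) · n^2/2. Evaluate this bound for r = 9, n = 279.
Turán density bound = (8/9) · 279^2/2 = 34596

Turán's theorem: ex(n, K_{r+1}) is achieved by the complete r-partite Turán graph T(n, r) with parts as balanced as possible, and is at most (1 − 1/r) · n^2/2. For r = 9, n = 279: the density bound is (8/9) · 77841/2 = 34596. Since 9 ∣ 279, the Turán graph T(279, 9) has parts of equal size 31, and its edge count e(T(279, 9)) = 34596 attains the density bound exactly.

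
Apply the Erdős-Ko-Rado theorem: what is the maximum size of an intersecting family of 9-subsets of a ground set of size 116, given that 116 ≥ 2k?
max |F| = C(115, 8) = 591486111810

The Erdős-Ko-Rado theorem states: for n ≥ 2k, an intersecting family of k-subsets of an n-element set has size at most C(n − 1, k − 1), with equality for 'star' families {A ⊆ [n] : |A| = k, i ∈ A} (fix an element i). For n = 116, k = 9: C(115, 8) = 591486111810.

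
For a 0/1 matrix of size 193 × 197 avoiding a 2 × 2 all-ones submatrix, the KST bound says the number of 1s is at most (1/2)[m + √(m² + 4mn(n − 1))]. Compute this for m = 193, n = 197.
z(193, 197; 2, 2) ≤ (1/2)[193 + √(193² + 4·193·197·196)] = (1/2)[193 + √29845713] = 2828.0615

Kővári–Sós–Turán: let r_1, ..., r_193 be the row sums and z = Σ r_i the total number of 1s. Each pair of columns can share at most one row with both entries 1 (else a 2×2 all-ones block appears), so Σ_i C(r_i, 2) ≤ C(197, 2) = 19306. By convexity Σ_i C(r_i, 2) ≥ 193·C(z/193, 2) = z(z − 193)/(2·193), giving z² − 193z − 193·197·196 ≤ 0 and hence z ≤ (1/2)[193 + √(37249 + 4·7452116)] = (1/2)[193 + √29845713] ≈ (1/2)(193 + 5463.123) = 2828.0615.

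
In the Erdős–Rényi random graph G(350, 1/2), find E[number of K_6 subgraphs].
E[# K_6] = C(350, 6) · (1/2)^C(6, 2) = 2445484347775 / 2^15 ≈ 74630259.636688

For each 6-subset S of vertices (there are C(350, 6) = 2445484347775 such S), let X_S = 1 if S induces a K_6 (all C(6, 2) = 15 edges present). Then P(X_S = 1) = (1/2)^15 = 1/32768. By linearity of expectation, E[# K_6] = C(350, 6) · (1/2)^15 = 2445484347775 / 32768 ≈ 74630259.636688.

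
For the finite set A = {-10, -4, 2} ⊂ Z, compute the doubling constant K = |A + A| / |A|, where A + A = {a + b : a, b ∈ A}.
K = |A + A| / |A| = 5/3

Enumerate A + A = {a + b : a, b ∈ A}. With |A| = 3, there are |A|^2 = 9 ordered sum pairs; collecting distinct values, A + A = {-20, -14, -8, -2, 4}, so |A + A| = 5. Thus K = 5/3. Here |A + A| = 2|A| − 1 = 5, the minimum possible — so K = 5/3 is minimal, which holds iff A is an arithmetic progression.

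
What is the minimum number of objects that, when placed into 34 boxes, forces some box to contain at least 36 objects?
n = (36 − 1)·34 + 1 = 1191

By the generalised pigeonhole principle, to guarantee some box contains ≥ r objects we need more than (r − 1) · k objects total. Threshold: n = (r − 1) · k + 1. With r = 36 and k = 34: n = 35 · 34 + 1 = 1190 + 1 = 1191. For n = 1190 = 35 · 34, we can put exactly 35 objects in every box, avoiding 36 in any single one — so 1191 is tight.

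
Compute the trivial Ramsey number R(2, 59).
R(2, 59) = 59

R(2, k) = k for all k ≥ 2: in a 2-colouring of K_k, either some edge is red (a red K_2) or all edges are blue (a blue K_k). And K_{58} coloured all-blue has no blue K_59, so R(2, 59) > 58. Hence R(2, 59) = 59.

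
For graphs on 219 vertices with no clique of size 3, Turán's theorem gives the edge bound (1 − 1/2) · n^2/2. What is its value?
Turán density bound = (1/2) · 219^2/2 = 47961/4 ≈ 11990.25

Turán's theorem: ex(n, K_{r+1}) is achieved by the complete r-partite Turán graph T(n, r) with parts as balanced as possible, and is at most (1 − 1/r) · n^2/2. For r = 2, n = 219: the density bound is (1/2) · 47961/2 = 47961/4 ≈ 11990.25. The integer-valued extremum is e(T(219, 2)) = 11990, which is strictly less than the density bound 47961/4 since 2 ∤ 219 (the parts of T(219, 2) cannot all be equal).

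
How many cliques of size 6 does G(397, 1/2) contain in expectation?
E[# K_6] = C(397, 6) · (1/2)^C(6, 2) = 5235101798388 / 2^15 = 1308775449597/8192 ≈ 159762628.124634

For each 6-subset S of vertices (there are C(397, 6) = 5235101798388 such S), let X_S = 1 if S induces a K_6 (all C(6, 2) = 15 edges present). Then P(X_S = 1) = (1/2)^15 = 1/32768. By linearity of expectation, E[# K_6] = C(397, 6) · (1/2)^15 = 5235101798388 / 32768 = 1308775449597/8192 ≈ 159762628.124634.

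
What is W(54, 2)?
W(54, 2) = 54 + 1 = 55

A 2-term AP is any pair of integers, so a monochromatic 2-AP exists iff some colour is used at least twice. With 54 colours, the colouring i ↦ i on {1, ..., 54} uses each colour once, avoiding any monochromatic pair, so W(54, 2) > 54. For {1, ..., 55}, pigeonhole forces two integers of the same colour, which form a monochromatic 2-AP. Hence W(54, 2) = 55.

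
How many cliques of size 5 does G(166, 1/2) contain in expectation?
E[# K_5] = C(166, 5) · (1/2)^C(5, 2) = 988455798 / 2^10 = 494227899/512 ≈ 965288.865234

For each 5-subset S of vertices (there are C(166, 5) = 988455798 such S), let X_S = 1 if S induces a K_5 (all C(5, 2) = 10 edges present). Then P(X_S = 1) = (1/2)^10 = 1/1024. By linearity of expectation, E[# K_5] = C(166, 5) · (1/2)^10 = 988455798 / 1024 = 494227899/512 ≈ 965288.865234.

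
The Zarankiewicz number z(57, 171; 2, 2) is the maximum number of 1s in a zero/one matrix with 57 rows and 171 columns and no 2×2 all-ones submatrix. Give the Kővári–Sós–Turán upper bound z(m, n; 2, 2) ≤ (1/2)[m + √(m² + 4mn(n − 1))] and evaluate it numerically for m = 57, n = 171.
z(57, 171; 2, 2) ≤ (1/2)[57 + √(57² + 4·57·171·170)] = (1/2)[57 + √6631209] = 1316.0567

Kővári–Sós–Turán: let r_1, ..., r_57 be the row sums and z = Σ r_i the total number of 1s. Each pair of columns can share at most one row with both entries 1 (else a 2×2 all-ones block appears), so Σ_i C(r_i, 2) ≤ C(171, 2) = 14535. By convexity Σ_i C(r_i, 2) ≥ 57·C(z/57, 2) = z(z − 57)/(2·57), giving z² − 57z − 57·171·170 ≤ 0 and hence z ≤ (1/2)[57 + √(3249 + 4·1656990)] = (1/2)[57 + √6631209] ≈ (1/2)(57 + 2575.1134) = 1316.0567.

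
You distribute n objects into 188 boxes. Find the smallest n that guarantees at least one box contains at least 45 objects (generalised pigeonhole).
n = (45 − 1)·188 + 1 = 8273

By the generalised pigeonhole principle, to guarantee some box contains ≥ r objects we need more than (r − 1) · k objects total. Threshold: n = (r − 1) · k + 1. With r = 45 and k = 188: n = 44 · 188 + 1 = 8272 + 1 = 8273. For n = 8272 = 44 · 188, we can put exactly 44 objects in every box, avoiding 45 in any single one — so 8273 is tight.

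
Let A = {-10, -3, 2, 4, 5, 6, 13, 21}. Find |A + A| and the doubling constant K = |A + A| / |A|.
K = |A + A| / |A| = 28/8 = 7/2

Enumerate A + A = {a + b : a, b ∈ A}. With |A| = 8, there are |A|^2 = 64 ordered sum pairs; collecting distinct values, A + A = {-20, -13, -8, -6, -5, -4, -1, 1, 2, 3, 4, 6, 7, 8, 9, 10, 11, 12, 15, 17, 18, 19, 23, 25, 26, 27, 34, 42}, so |A + A| = 28. Thus K = 28/8 = 7/2. For comparison, the minimum possible |A + A| over all 8-element sets is 2·8 − 1 = 15 (so min K = 15/8), attained only by arithmetic progressions.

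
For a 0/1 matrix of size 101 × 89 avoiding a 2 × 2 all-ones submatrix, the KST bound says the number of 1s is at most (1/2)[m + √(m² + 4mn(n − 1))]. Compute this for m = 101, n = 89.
z(101, 89; 2, 2) ≤ (1/2)[101 + √(101² + 4·101·89·88)] = (1/2)[101 + √3174329] = 941.3323

Kővári–Sós–Turán: let r_1, ..., r_101 be the row sums and z = Σ r_i the total number of 1s. Each pair of columns can share at most one row with both entries 1 (else a 2×2 all-ones block appears), so Σ_i C(r_i, 2) ≤ C(89, 2) = 3916. By convexity Σ_i C(r_i, 2) ≥ 101·C(z/101, 2) = z(z − 101)/(2·101), giving z² − 101z − 101·89·88 ≤ 0 and hence z ≤ (1/2)[101 + √(10201 + 4·791032)] = (1/2)[101 + √3174329] ≈ (1/2)(101 + 1781.6647) = 941.3323.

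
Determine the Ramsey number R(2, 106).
R(2, 106) = 106

R(2, k) = k for all k ≥ 2: in a 2-colouring of K_k, either some edge is red (a red K_2) or all edges are blue (a blue K_k). And K_{105} coloured all-blue has no blue K_106, so R(2, 106) > 105. Hence R(2, 106) = 106.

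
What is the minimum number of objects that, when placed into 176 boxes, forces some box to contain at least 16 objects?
n = (16 − 1)·176 + 1 = 2641

By the generalised pigeonhole principle, to guarantee some box contains ≥ r objects we need more than (r − 1) · k objects total. Threshold: n = (r − 1) · k + 1. With r = 16 and k = 176: n = 15 · 176 + 1 = 2640 + 1 = 2641. For n = 2640 = 15 · 176, we can put exactly 15 objects in every box, avoiding 16 in any single one — so 2641 is tight.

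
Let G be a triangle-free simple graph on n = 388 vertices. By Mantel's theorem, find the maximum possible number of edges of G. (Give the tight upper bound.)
ex(388, K_3) = ⌊388^2/4⌋ = 37636

Mantel (1907): a triangle-free graph on n vertices has at most ⌊n^2/4⌋ edges, with equality for the complete bipartite graph K_{⌊n/2⌋, ⌈n/2⌉}. For n = 388: ⌊388^2/4⌋ = ⌊150544/4⌋ = 37636. The extremal graph is K_{194, 194}, which has 194·194 = 37636 edges.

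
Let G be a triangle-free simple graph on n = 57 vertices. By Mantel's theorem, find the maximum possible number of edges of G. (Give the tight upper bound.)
ex(57, K_3) = ⌊57^2/4⌋ = 812

Mantel (1907): a triangle-free graph on n vertices has at most ⌊n^2/4⌋ edges, with equality for the complete bipartite graph K_{⌊n/2⌋, ⌈n/2⌉}. For n = 57: ⌊57^2/4⌋ = ⌊3249/4⌋ = 812. The extremal graph is K_{28, 29}, which has 28·29 = 812 edges.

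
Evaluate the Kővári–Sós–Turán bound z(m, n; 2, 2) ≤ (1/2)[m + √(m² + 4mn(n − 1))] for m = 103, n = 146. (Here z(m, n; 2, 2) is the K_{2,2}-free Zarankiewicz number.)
z(103, 146; 2, 2) ≤ (1/2)[103 + √(103² + 4·103·146·145)] = (1/2)[103 + √8732649] = 1529.0528

Kővári–Sós–Turán: let r_1, ..., r_103 be the row sums and z = Σ r_i the total number of 1s. Each pair of columns can share at most one row with both entries 1 (else a 2×2 all-ones block appears), so Σ_i C(r_i, 2) ≤ C(146, 2) = 10585. By convexity Σ_i C(r_i, 2) ≥ 103·C(z/103, 2) = z(z − 103)/(2·103), giving z² − 103z − 103·146·145 ≤ 0 and hence z ≤ (1/2)[103 + √(10609 + 4·2180510)] = (1/2)[103 + √8732649] ≈ (1/2)(103 + 2955.1056) = 1529.0528.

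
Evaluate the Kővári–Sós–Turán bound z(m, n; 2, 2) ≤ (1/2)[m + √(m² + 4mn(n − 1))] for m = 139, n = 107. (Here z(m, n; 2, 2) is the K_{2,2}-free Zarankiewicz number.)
z(139, 107; 2, 2) ≤ (1/2)[139 + √(139² + 4·139·107·106)] = (1/2)[139 + √6325473] = 1327.0247

Kővári–Sós–Turán: let r_1, ..., r_139 be the row sums and z = Σ r_i the total number of 1s. Each pair of columns can share at most one row with both entries 1 (else a 2×2 all-ones block appears), so Σ_i C(r_i, 2) ≤ C(107, 2) = 5671. By convexity Σ_i C(r_i, 2) ≥ 139·C(z/139, 2) = z(z − 139)/(2·139), giving z² − 139z − 139·107·106 ≤ 0 and hence z ≤ (1/2)[139 + √(19321 + 4·1576538)] = (1/2)[139 + √6325473] ≈ (1/2)(139 + 2515.0493) = 1327.0247.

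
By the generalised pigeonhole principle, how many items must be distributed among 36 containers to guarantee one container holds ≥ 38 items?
n = (38 − 1)·36 + 1 = 1333

By the generalised pigeonhole principle, to guarantee some box contains ≥ r objects we need more than (r − 1) · k objects total. Threshold: n = (r − 1) · k + 1. With r = 38 and k = 36: n = 37 · 36 + 1 = 1332 + 1 = 1333. For n = 1332 = 37 · 36, we can put exactly 37 objects in every box, avoiding 38 in any single one — so 1333 is tight.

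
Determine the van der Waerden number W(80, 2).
W(80, 2) = 80 + 1 = 81

A 2-term AP is any pair of integers, so a monochromatic 2-AP exists iff some colour is used at least twice. With 80 colours, the colouring i ↦ i on {1, ..., 80} uses each colour once, avoiding any monochromatic pair, so W(80, 2) > 80. For {1, ..., 81}, pigeonhole forces two integers of the same colour, which form a monochromatic 2-AP. Hence W(80, 2) = 81.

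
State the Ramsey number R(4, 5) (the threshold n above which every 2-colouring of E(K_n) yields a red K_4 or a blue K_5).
R(4, 5) = 25

Lower bound: an explicit 2-colouring of K_{24} (typically a Paley-type or other structured construction) avoids a red K_4 and a blue K_5, showing R(4, 5) > 24.
Upper bound: the simple Erdős–Szekeres recurrence only gives R(4, 5) ≤ 32; the tight bound R(4, 5) ≤ 25 requires a sharper case analysis (or computer search) of 2-colourings of K_{25}.
Hence R(4, 5) = 25.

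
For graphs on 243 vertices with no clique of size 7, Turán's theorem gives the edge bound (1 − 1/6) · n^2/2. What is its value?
Turán density bound = (5/6) · 243^2/2 = 98415/4 ≈ 24603.75

Turán's theorem: ex(n, K_{r+1}) is achieved by the complete r-partite Turán graph T(n, r) with parts as balanced as possible, and is at most (1 − 1/r) · n^2/2. For r = 6, n = 243: the density bound is (5/6) · 59049/2 = 98415/4 ≈ 24603.75. The integer-valued extremum is e(T(243, 6)) = 24603, which is strictly less than the density bound 98415/4 since 6 ∤ 243 (the parts of T(243, 6) cannot all be equal).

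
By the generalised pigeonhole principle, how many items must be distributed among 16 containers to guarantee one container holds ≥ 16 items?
n = (16 − 1)·16 + 1 = 241

By the generalised pigeonhole principle, to guarantee some box contains ≥ r objects we need more than (r − 1) · k objects total. Threshold: n = (r − 1) · k + 1. With r = 16 and k = 16: n = 15 · 16 + 1 = 240 + 1 = 241. For n = 240 = 15 · 16, we can put exactly 15 objects in every box, avoiding 16 in any single one — so 241 is tight.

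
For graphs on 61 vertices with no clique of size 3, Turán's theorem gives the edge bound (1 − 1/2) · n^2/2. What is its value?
Turán density bound = (1/2) · 61^2/2 = 3721/4 ≈ 930.25

Turán's theorem: ex(n, K_{r+1}) is achieved by the complete r-partite Turán graph T(n, r) with parts as balanced as possible, and is at most (1 − 1/r) · n^2/2. For r = 2, n = 61: the density bound is (1/2) · 3721/2 = 3721/4 ≈ 930.25. The integer-valued extremum is e(T(61, 2)) = 930, which is strictly less than the density bound 3721/4 since 2 ∤ 61 (the parts of T(61, 2) cannot all be equal).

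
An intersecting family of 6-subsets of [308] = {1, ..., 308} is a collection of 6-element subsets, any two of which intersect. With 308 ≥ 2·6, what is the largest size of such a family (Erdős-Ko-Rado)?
max |F| = C(307, 5) = 21993513156

The Erdős-Ko-Rado theorem states: for n ≥ 2k, an intersecting family of k-subsets of an n-element set has size at most C(n − 1, k − 1), with equality for 'star' families {A ⊆ [n] : |A| = k, i ∈ A} (fix an element i). For n = 308, k = 6: C(307, 5) = 21993513156.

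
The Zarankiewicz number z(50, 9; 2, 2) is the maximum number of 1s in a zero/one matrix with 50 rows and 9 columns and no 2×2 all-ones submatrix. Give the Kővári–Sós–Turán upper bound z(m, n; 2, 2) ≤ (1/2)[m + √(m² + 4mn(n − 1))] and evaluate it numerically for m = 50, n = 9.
z(50, 9; 2, 2) ≤ (1/2)[50 + √(50² + 4·50·9·8)] = (1/2)[50 + √16900] = 90

Kővári–Sós–Turán: let r_1, ..., r_50 be the row sums and z = Σ r_i the total number of 1s. Each pair of columns can share at most one row with both entries 1 (else a 2×2 all-ones block appears), so Σ_i C(r_i, 2) ≤ C(9, 2) = 36. By convexity Σ_i C(r_i, 2) ≥ 50·C(z/50, 2) = z(z − 50)/(2·50), giving z² − 50z − 50·9·8 ≤ 0 and hence z ≤ (1/2)[50 + √(2500 + 4·3600)] = (1/2)[50 + √16900] ≈ (1/2)(50 + 130) = 90.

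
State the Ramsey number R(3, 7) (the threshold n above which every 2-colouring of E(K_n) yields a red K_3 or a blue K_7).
R(3, 7) = 23

Lower bound: an explicit 2-colouring of K_{22} (typically a Paley-type or other structured construction) avoids a red K_3 and a blue K_7, showing R(3, 7) > 22.
Upper bound: the simple Erdős–Szekeres recurrence only gives R(3, 7) ≤ 25; the tight bound R(3, 7) ≤ 23 requires a sharper case analysis (or computer search) of 2-colourings of K_{23}.
Hence R(3, 7) = 23.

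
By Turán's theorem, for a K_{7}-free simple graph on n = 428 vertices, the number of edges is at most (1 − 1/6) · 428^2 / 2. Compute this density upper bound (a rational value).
Turán density bound = (5/6) · 428^2/2 = 228980/3 ≈ 76326.6667

Turán's theorem: ex(n, K_{r+1}) is achieved by the complete r-partite Turán graph T(n, r) with parts as balanced as possible, and is at most (1 − 1/r) · n^2/2. For r = 6, n = 428: the density bound is (5/6) · 183184/2 = 228980/3 ≈ 76326.6667. The integer-valued extremum is e(T(428, 6)) = 76326, which is strictly less than the density bound 228980/3 since 6 ∤ 428 (the parts of T(428, 6) cannot all be equal).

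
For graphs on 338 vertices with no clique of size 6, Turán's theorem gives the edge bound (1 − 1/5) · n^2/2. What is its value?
Turán density bound = (4/5) · 338^2/2 = 228488/5 ≈ 45697.6

Turán's theorem: ex(n, K_{r+1}) is achieved by the complete r-partite Turán graph T(n, r) with parts as balanced as possible, and is at most (1 − 1/r) · n^2/2. For r = 5, n = 338: the density bound is (4/5) · 114244/2 = 228488/5 ≈ 45697.6. The integer-valued extremum is e(T(338, 5)) = 45697, which is strictly less than the density bound 228488/5 since 5 ∤ 338 (the parts of T(338, 5) cannot all be equal).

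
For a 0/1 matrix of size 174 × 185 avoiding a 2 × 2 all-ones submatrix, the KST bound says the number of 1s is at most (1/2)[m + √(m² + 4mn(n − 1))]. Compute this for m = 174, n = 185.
z(174, 185; 2, 2) ≤ (1/2)[174 + √(174² + 4·174·185·184)] = (1/2)[174 + √23722116] = 2522.2677

Kővári–Sós–Turán: let r_1, ..., r_174 be the row sums and z = Σ r_i the total number of 1s. Each pair of columns can share at most one row with both entries 1 (else a 2×2 all-ones block appears), so Σ_i C(r_i, 2) ≤ C(185, 2) = 17020. By convexity Σ_i C(r_i, 2) ≥ 174·C(z/174, 2) = z(z − 174)/(2·174), giving z² − 174z − 174·185·184 ≤ 0 and hence z ≤ (1/2)[174 + √(30276 + 4·5922960)] = (1/2)[174 + √23722116] ≈ (1/2)(174 + 4870.5355) = 2522.2677.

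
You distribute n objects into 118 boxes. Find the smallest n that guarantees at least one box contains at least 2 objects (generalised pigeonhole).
n = (2 − 1)·118 + 1 = 119

By the generalised pigeonhole principle, to guarantee some box contains ≥ r objects we need more than (r − 1) · k objects total. Threshold: n = (r − 1) · k + 1. With r = 2 and k = 118: n = 1 · 118 + 1 = 118 + 1 = 119. For n = 118 = 1 · 118, we can put exactly 1 objects in every box, avoiding 2 in any single one — so 119 is tight.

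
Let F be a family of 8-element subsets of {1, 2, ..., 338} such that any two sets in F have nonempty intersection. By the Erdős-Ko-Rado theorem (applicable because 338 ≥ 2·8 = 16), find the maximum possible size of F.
max |F| = C(337, 7) = 91989916924632

Erdős-Ko-Rado (1961): when n ≥ 2k, max |F| = C(n−1, k−1). The bound is attained by the star {A : i ∈ A} for any fixed i ∈ [n]. Here C(338−1, 8−1) = C(337, 7) = 91989916924632.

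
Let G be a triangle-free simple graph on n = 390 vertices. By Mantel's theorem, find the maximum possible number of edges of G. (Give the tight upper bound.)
ex(390, K_3) = ⌊390^2/4⌋ = 38025

Mantel (1907): a triangle-free graph on n vertices has at most ⌊n^2/4⌋ edges, with equality for the complete bipartite graph K_{⌊n/2⌋, ⌈n/2⌉}. For n = 390: ⌊390^2/4⌋ = ⌊152100/4⌋ = 38025. The extremal graph is K_{195, 195}, which has 195·195 = 38025 edges.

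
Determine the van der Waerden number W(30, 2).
W(30, 2) = 30 + 1 = 31

A 2-term AP is any pair of integers, so a monochromatic 2-AP exists iff some colour is used at least twice. With 30 colours, the colouring i ↦ i on {1, ..., 30} uses each colour once, avoiding any monochromatic pair, so W(30, 2) > 30. For {1, ..., 31}, pigeonhole forces two integers of the same colour, which form a monochromatic 2-AP. Hence W(30, 2) = 31.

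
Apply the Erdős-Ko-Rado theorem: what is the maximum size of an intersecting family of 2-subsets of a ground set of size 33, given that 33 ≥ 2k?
max |F| = C(32, 1) = 32

The Erdős-Ko-Rado theorem states: for n ≥ 2k, an intersecting family of k-subsets of an n-element set has size at most C(n − 1, k − 1), with equality for 'star' families {A ⊆ [n] : |A| = k, i ∈ A} (fix an element i). For n = 33, k = 2: C(32, 1) = 32.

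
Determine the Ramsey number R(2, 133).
R(2, 133) = 133

R(2, k) = k for all k ≥ 2: in a 2-colouring of K_k, either some edge is red (a red K_2) or all edges are blue (a blue K_k). And K_{132} coloured all-blue has no blue K_133, so R(2, 133) > 132. Hence R(2, 133) = 133.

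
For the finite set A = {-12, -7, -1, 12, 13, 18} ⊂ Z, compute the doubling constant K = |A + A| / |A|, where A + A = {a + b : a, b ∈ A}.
K = |A + A| / |A| = 19/6

Enumerate A + A = {a + b : a, b ∈ A}. With |A| = 6, there are |A|^2 = 36 ordered sum pairs; collecting distinct values, A + A = {-24, -19, -14, -13, -8, -2, 0, 1, 5, 6, 11, 12, 17, 24, 25, 26, 30, 31, 36}, so |A + A| = 19. Thus K = 19/6. For comparison, the minimum possible |A + A| over all 6-element sets is 2·6 − 1 = 11 (so min K = 11/6), attained only by arithmetic progressions.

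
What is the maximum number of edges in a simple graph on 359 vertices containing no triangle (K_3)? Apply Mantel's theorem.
ex(359, K_3) = ⌊359^2/4⌋ = 32220

Mantel (1907): a triangle-free graph on n vertices has at most ⌊n^2/4⌋ edges, with equality for the complete bipartite graph K_{⌊n/2⌋, ⌈n/2⌉}. For n = 359: ⌊359^2/4⌋ = ⌊128881/4⌋ = 32220. The extremal graph is K_{179, 180}, which has 179·180 = 32220 edges.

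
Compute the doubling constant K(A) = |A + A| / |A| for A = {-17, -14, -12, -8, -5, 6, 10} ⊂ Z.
K = |A + A| / |A| = 26/7

Enumerate A + A = {a + b : a, b ∈ A}. With |A| = 7, there are |A|^2 = 49 ordered sum pairs; collecting distinct values, A + A = {-34, -31, -29, -28, -26, -25, -24, -22, -20, -19, -17, -16, -13, -11, -10, -8, -7, -6, -4, -2, 1, 2, 5, 12, 16, 20}, so |A + A| = 26. Thus K = 26/7. For comparison, the minimum possible |A + A| over all 7-element sets is 2·7 − 1 = 13 (so min K = 13/7), attained only by arithmetic progressions.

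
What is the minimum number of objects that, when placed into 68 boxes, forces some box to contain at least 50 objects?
n = (50 − 1)·68 + 1 = 3333

By the generalised pigeonhole principle, to guarantee some box contains ≥ r objects we need more than (r − 1) · k objects total. Threshold: n = (r − 1) · k + 1. With r = 50 and k = 68: n = 49 · 68 + 1 = 3332 + 1 = 3333. For n = 3332 = 49 · 68, we can put exactly 49 objects in every box, avoiding 50 in any single one — so 3333 is tight.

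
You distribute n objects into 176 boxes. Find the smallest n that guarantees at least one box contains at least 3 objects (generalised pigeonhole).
n = (3 − 1)·176 + 1 = 353

By the generalised pigeonhole principle, to guarantee some box contains ≥ r objects we need more than (r − 1) · k objects total. Threshold: n = (r − 1) · k + 1. With r = 3 and k = 176: n = 2 · 176 + 1 = 352 + 1 = 353. For n = 352 = 2 · 176, we can put exactly 2 objects in every box, avoiding 3 in any single one — so 353 is tight.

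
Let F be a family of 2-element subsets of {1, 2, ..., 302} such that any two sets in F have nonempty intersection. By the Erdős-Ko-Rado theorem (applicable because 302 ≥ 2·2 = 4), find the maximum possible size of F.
max |F| = C(301, 1) = 301

Erdős-Ko-Rado (1961): when n ≥ 2k, max |F| = C(n−1, k−1). The bound is attained by the star {A : i ∈ A} for any fixed i ∈ [n]. Here C(302−1, 2−1) = C(301, 1) = 301.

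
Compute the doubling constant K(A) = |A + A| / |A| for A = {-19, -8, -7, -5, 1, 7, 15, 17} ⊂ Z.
K = |A + A| / |A| = 31/8

Enumerate A + A = {a + b : a, b ∈ A}. With |A| = 8, there are |A|^2 = 64 ordered sum pairs; collecting distinct values, A + A = {-38, -27, -26, -24, -18, -16, -15, -14, -13, -12, -10, -7, -6, -4, -2, -1, 0, 2, 7, 8, 9, 10, 12, 14, 16, 18, 22, 24, 30, 32, 34}, so |A + A| = 31. Thus K = 31/8. For comparison, the minimum possible |A + A| over all 8-element sets is 2·8 − 1 = 15 (so min K = 15/8), attained only by arithmetic progressions.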